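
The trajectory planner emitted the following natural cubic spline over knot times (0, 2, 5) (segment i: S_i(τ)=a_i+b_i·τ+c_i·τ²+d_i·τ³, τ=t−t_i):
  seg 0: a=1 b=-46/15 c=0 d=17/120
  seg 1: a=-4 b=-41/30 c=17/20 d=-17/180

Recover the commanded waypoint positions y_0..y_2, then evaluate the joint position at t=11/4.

y_0=1 y_1=-4 y_2=-3
S(11/4) = -5871/1280

y_0 = S_0(0) = a_0 = 1
y_1 = S_1(0) = a_1 = -4
y_2 = S_1(3) = -3
t_q=11/4 is in segment 1 (τ=3/4); S_1(τ)=-5871/1280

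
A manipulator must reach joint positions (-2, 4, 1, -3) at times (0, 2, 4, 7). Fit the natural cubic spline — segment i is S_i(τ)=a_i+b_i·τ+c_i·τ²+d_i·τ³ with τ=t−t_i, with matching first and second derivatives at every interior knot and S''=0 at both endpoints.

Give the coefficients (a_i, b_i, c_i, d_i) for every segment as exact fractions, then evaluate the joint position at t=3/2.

  seg 0: a=-2 b=239/57 c=0 d=-17/57
  seg 1: a=4 b=35/57 c=-34/19 d=167/456
  seg 2: a=1 b=-245/114 c=31/76 d=-31/684
S(3/2) = 499/152

Δ: Δ0=3, Δ1=-3/2, Δ2=-4/3
row 1: diag=8, rhs=-27; c'=1/4, d'=-27/8
row 2: denom=10−2·1/4=19/2; d'=(1−2·-27/8)/(19/2)=31/38
back: M2=31/38
back: M1=-27/8−1/4·31/38=-68/19
M: M0=0, M1=-68/19, M2=31/38, M3=0
seg 0: a=-2, c=M0/2=0, d=(M1−M0)/(6·2)=-17/57, b=Δ0−h0·(2M0+M1)/6=239/57
seg 1: a=4, c=M1/2=-34/19, d=(M2−M1)/(6·2)=167/456, b=Δ1−h1·(2M1+M2)/6=35/57
seg 2: a=1, c=M2/2=31/76, d=(M3−M2)/(6·3)=-31/684, b=Δ2−h2·(2M2+M3)/6=-245/114
t_q=3/2 → seg 0, τ=3/2; S=-2+239/57·τ+0·τ²+-17/57·τ³=499/152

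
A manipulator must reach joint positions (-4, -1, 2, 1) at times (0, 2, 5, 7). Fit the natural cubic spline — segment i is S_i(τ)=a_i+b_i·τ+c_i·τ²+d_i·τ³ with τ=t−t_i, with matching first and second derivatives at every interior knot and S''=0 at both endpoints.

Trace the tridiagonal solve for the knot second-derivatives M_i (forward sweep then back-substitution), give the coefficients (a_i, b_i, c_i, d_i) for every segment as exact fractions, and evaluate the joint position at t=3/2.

  seg 0: a=-4 b=275/182 c=0 d=-1/364
  seg 1: a=-1 b=269/182 c=-3/182 d=-1/21
  seg 2: a=2 b=17/182 c=-81/182 d=27/364
S(3/2) = -725/416

Δ: Δ0=3/2, Δ1=1, Δ2=-1/2
row 1: diag=10, rhs=-3; c'=3/10, d'=-3/10
row 2: denom=10−3·3/10=91/10; d'=(-9−3·-3/10)/(91/10)=-81/91
back: M2=-81/91
back: M1=-3/10−3/10·-81/91=-3/91
M: M0=0, M1=-3/91, M2=-81/91, M3=0
seg 0: a=-4, c=M0/2=0, d=(M1−M0)/(6·2)=-1/364, b=Δ0−h0·(2M0+M1)/6=275/182
seg 1: a=-1, c=M1/2=-3/182, d=(M2−M1)/(6·3)=-1/21, b=Δ1−h1·(2M1+M2)/6=269/182
seg 2: a=2, c=M2/2=-81/182, d=(M3−M2)/(6·2)=27/364, b=Δ2−h2·(2M2+M3)/6=17/182
t_q=3/2 → seg 0, τ=3/2; S=-4+275/182·τ+0·τ²+-1/364·τ³=-725/416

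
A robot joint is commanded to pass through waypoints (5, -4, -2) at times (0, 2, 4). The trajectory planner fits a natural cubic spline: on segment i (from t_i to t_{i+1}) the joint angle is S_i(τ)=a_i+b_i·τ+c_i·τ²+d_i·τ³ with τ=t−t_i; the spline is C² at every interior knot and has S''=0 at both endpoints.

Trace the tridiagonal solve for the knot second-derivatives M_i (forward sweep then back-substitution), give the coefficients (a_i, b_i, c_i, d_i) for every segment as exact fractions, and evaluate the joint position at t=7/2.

Δ: Δ0=-9/2, Δ1=1
row 1: diag=8, rhs=33; c'=1/4, d'=33/8
back: M1=33/8
M: M0=0, M1=33/8, M2=0
seg 0: a=5, c=M0/2=0, d=(M1−M0)/(6·2)=11/32, b=Δ0−h0·(2M0+M1)/6=-47/8
seg 1: a=-4, c=M1/2=33/16, d=(M2−M1)/(6·2)=-11/32, b=Δ1−h1·(2M1+M2)/6=-7/4
t_q=7/2 → seg 1, τ=3/2; S=-4+-7/4·τ+33/16·τ²+-11/32·τ³=-805/256

  seg 0: a=5 b=-47/8 c=0 d=11/32
  seg 1: a=-4 b=-7/4 c=33/16 d=-11/32
S(7/2) = -805/256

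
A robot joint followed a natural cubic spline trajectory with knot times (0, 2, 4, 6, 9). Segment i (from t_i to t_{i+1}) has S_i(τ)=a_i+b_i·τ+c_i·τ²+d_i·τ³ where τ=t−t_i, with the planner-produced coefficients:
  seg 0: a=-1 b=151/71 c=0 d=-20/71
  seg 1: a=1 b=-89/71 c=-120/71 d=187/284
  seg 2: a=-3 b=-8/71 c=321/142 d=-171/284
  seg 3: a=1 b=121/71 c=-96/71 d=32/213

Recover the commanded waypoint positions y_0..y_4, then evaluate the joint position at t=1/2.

y_0=-1 y_1=1 y_2=-3 y_3=1 y_4=-2
S(1/2) = 2/71

y_0 = S_0(0) = a_0 = -1
y_1 = S_1(0) = a_1 = 1
y_2 = S_2(0) = a_2 = -3
y_3 = S_3(0) = a_3 = 1
y_4 = S_3(3) = -2
t_q=1/2 is in segment 0 (τ=1/2); S_0(τ)=2/71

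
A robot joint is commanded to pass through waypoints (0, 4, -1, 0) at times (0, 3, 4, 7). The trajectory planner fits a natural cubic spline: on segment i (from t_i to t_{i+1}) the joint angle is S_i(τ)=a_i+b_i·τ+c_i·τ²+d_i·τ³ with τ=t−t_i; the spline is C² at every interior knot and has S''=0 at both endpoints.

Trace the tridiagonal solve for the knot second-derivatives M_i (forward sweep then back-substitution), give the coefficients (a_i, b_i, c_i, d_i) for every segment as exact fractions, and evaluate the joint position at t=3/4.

Δ: Δ0=4/3, Δ1=-5, Δ2=1/3
row 1: diag=8, rhs=-38; c'=1/8, d'=-19/4
row 2: denom=8−1·1/8=63/8; d'=(32−1·-19/4)/(63/8)=14/3
back: M2=14/3
back: M1=-19/4−1/8·14/3=-16/3
M: M0=0, M1=-16/3, M2=14/3, M3=0
seg 0: a=0, c=M0/2=0, d=(M1−M0)/(6·3)=-8/27, b=Δ0−h0·(2M0+M1)/6=4
seg 1: a=4, c=M1/2=-8/3, d=(M2−M1)/(6·1)=5/3, b=Δ1−h1·(2M1+M2)/6=-4
seg 2: a=-1, c=M2/2=7/3, d=(M3−M2)/(6·3)=-7/27, b=Δ2−h2·(2M2+M3)/6=-13/3
t_q=3/4 → seg 0, τ=3/4; S=0+4·τ+0·τ²+-8/27·τ³=23/8

  seg 0: a=0 b=4 c=0 d=-8/27
  seg 1: a=4 b=-4 c=-8/3 d=5/3
  seg 2: a=-1 b=-13/3 c=7/3 d=-7/27
S(3/4) = 23/8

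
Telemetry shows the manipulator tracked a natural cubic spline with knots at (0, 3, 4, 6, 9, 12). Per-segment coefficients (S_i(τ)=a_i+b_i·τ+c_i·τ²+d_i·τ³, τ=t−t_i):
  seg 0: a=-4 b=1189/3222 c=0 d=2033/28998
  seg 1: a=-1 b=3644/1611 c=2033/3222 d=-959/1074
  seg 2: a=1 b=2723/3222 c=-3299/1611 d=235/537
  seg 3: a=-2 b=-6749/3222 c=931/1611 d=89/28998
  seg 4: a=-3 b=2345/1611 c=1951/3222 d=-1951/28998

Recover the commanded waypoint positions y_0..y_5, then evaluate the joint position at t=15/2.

y_0=-4 y_1=-1 y_2=1 y_3=-2 y_4=-3 y_5=5
S(15/2) = -10973/2864

y_0 = S_0(0) = a_0 = -4
y_1 = S_1(0) = a_1 = -1
y_2 = S_2(0) = a_2 = 1
y_3 = S_3(0) = a_3 = -2
y_4 = S_4(0) = a_4 = -3
y_5 = S_4(3) = 5
t_q=15/2 is in segment 3 (τ=3/2); S_3(τ)=-10973/2864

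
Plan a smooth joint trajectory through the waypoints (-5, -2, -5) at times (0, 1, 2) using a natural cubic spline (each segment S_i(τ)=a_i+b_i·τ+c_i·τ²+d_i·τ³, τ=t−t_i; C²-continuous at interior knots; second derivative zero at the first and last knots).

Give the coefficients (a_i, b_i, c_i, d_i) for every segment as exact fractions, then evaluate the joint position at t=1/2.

Δ: Δ0=3, Δ1=-3
row 1: diag=4, rhs=-36; c'=1/4, d'=-9
back: M1=-9
M: M0=0, M1=-9, M2=0
seg 0: a=-5, c=M0/2=0, d=(M1−M0)/(6·1)=-3/2, b=Δ0−h0·(2M0+M1)/6=9/2
seg 1: a=-2, c=M1/2=-9/2, d=(M2−M1)/(6·1)=3/2, b=Δ1−h1·(2M1+M2)/6=0
t_q=1/2 → seg 0, τ=1/2; S=-5+9/2·τ+0·τ²+-3/2·τ³=-47/16

  seg 0: a=-5 b=9/2 c=0 d=-3/2
  seg 1: a=-2 b=0 c=-9/2 d=3/2
S(1/2) = -47/16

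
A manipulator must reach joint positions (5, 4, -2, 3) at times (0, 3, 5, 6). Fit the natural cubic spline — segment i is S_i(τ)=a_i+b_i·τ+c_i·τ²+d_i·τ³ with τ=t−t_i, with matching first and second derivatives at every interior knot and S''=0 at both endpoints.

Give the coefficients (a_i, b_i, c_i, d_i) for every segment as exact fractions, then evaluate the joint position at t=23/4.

Δ: Δ0=-1/3, Δ1=-3, Δ2=5
row 1: diag=10, rhs=-16; c'=1/5, d'=-8/5
row 2: denom=6−2·1/5=28/5; d'=(48−2·-8/5)/(28/5)=64/7
back: M2=64/7
back: M1=-8/5−1/5·64/7=-24/7
M: M0=0, M1=-24/7, M2=64/7, M3=0
seg 0: a=5, c=M0/2=0, d=(M1−M0)/(6·3)=-4/21, b=Δ0−h0·(2M0+M1)/6=29/21
seg 1: a=4, c=M1/2=-12/7, d=(M2−M1)/(6·2)=22/21, b=Δ1−h1·(2M1+M2)/6=-79/21
seg 2: a=-2, c=M2/2=32/7, d=(M3−M2)/(6·1)=-32/21, b=Δ2−h2·(2M2+M3)/6=41/21
t_q=23/4 → seg 2, τ=3/4; S=-2+41/21·τ+32/7·τ²+-32/21·τ³=39/28

  seg 0: a=5 b=29/21 c=0 d=-4/21
  seg 1: a=4 b=-79/21 c=-12/7 d=22/21
  seg 2: a=-2 b=41/21 c=32/7 d=-32/21
S(23/4) = 39/28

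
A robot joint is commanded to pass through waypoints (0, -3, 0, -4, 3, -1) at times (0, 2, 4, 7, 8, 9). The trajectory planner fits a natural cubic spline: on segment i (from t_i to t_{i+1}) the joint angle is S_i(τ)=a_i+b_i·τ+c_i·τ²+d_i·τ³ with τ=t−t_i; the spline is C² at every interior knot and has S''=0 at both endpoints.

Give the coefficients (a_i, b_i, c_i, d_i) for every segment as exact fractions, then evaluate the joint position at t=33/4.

Δ: Δ0=-3/2, Δ1=3/2, Δ2=-4/3, Δ3=7, Δ4=-4
row 1: diag=8, rhs=18; c'=1/4, d'=9/4
row 2: denom=10−2·1/4=19/2; d'=(-17−2·9/4)/(19/2)=-43/19
row 3: denom=8−3·6/19=134/19; d'=(50−3·-43/19)/(134/19)=1079/134
row 4: denom=4−1·19/134=517/134; d'=(-66−1·1079/134)/(517/134)=-9923/517
back: M4=-9923/517
back: M3=1079/134−19/134·-9923/517=5570/517
back: M2=-43/19−6/19·5570/517=-2929/517
back: M1=9/4−1/4·-2929/517=3791/1034
M: M0=0, M1=3791/1034, M2=-2929/517, M3=5570/517, M4=-9923/517, M5=0
seg 0: a=0, c=M0/2=0, d=(M1−M0)/(6·2)=3791/12408, b=Δ0−h0·(2M0+M1)/6=-4222/1551
seg 1: a=-3, c=M1/2=3791/2068, d=(M2−M1)/(6·2)=-9649/12408, b=Δ1−h1·(2M1+M2)/6=2929/3102
seg 2: a=0, c=M2/2=-2929/1034, d=(M3−M2)/(6·3)=2833/3102, b=Δ2−h2·(2M2+M3)/6=-1636/1551
seg 3: a=-4, c=M3/2=2785/517, d=(M4−M3)/(6·1)=-15493/3102, b=Δ3−h3·(2M3+M4)/6=20497/3102
seg 4: a=3, c=M4/2=-9923/1034, d=(M5−M4)/(6·1)=9923/3102, b=Δ4−h4·(2M4+M5)/6=3719/1551
t_q=33/4 → seg 4, τ=1/4; S=3+3719/1551·τ+-9923/1034·τ²+9923/3102·τ³=201813/66176

  seg 0: a=0 b=-4222/1551 c=0 d=3791/12408
  seg 1: a=-3 b=2929/3102 c=3791/2068 d=-9649/12408
  seg 2: a=0 b=-1636/1551 c=-2929/1034 d=2833/3102
  seg 3: a=-4 b=20497/3102 c=2785/517 d=-15493/3102
  seg 4: a=3 b=3719/1551 c=-9923/1034 d=9923/3102
S(33/4) = 201813/66176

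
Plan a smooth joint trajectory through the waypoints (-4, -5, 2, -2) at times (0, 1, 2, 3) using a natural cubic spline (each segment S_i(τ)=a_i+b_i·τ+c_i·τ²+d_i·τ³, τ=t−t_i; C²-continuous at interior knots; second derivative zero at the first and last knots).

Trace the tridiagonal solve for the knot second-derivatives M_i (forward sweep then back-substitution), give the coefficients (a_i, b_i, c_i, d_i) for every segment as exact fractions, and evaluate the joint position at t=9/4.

  seg 0: a=-4 b=-58/15 c=0 d=43/15
  seg 1: a=-5 b=71/15 c=43/5 d=-19/3
  seg 2: a=2 b=44/15 c=-52/5 d=52/15
S(9/4) = 171/80

Δ: Δ0=-1, Δ1=7, Δ2=-4
row 1: diag=4, rhs=48; c'=1/4, d'=12
row 2: denom=4−1·1/4=15/4; d'=(-66−1·12)/(15/4)=-104/5
back: M2=-104/5
back: M1=12−1/4·-104/5=86/5
M: M0=0, M1=86/5, M2=-104/5, M3=0
seg 0: a=-4, c=M0/2=0, d=(M1−M0)/(6·1)=43/15, b=Δ0−h0·(2M0+M1)/6=-58/15
seg 1: a=-5, c=M1/2=43/5, d=(M2−M1)/(6·1)=-19/3, b=Δ1−h1·(2M1+M2)/6=71/15
seg 2: a=2, c=M2/2=-52/5, d=(M3−M2)/(6·1)=52/15, b=Δ2−h2·(2M2+M3)/6=44/15
t_q=9/4 → seg 2, τ=1/4; S=2+44/15·τ+-52/5·τ²+52/15·τ³=171/80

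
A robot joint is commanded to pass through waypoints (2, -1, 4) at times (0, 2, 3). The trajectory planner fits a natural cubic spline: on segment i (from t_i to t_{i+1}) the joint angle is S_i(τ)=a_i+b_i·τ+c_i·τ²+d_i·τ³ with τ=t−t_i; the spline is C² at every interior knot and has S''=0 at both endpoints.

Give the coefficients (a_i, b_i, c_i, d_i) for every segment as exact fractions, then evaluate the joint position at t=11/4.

Δ: Δ0=-3/2, Δ1=5
row 1: diag=6, rhs=39; c'=1/6, d'=13/2
back: M1=13/2
M: M0=0, M1=13/2, M2=0
seg 0: a=2, c=M0/2=0, d=(M1−M0)/(6·2)=13/24, b=Δ0−h0·(2M0+M1)/6=-11/3
seg 1: a=-1, c=M1/2=13/4, d=(M2−M1)/(6·1)=-13/12, b=Δ1−h1·(2M1+M2)/6=17/6
t_q=11/4 → seg 1, τ=3/4; S=-1+17/6·τ+13/4·τ²+-13/12·τ³=639/256

  seg 0: a=2 b=-11/3 c=0 d=13/24
  seg 1: a=-1 b=17/6 c=13/4 d=-13/12
S(11/4) = 639/256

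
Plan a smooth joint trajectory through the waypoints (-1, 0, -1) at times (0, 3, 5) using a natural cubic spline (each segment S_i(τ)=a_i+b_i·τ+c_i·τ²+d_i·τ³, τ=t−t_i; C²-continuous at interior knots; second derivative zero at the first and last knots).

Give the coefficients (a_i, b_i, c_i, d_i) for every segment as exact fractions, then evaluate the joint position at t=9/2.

Δ: Δ0=1/3, Δ1=-1/2
row 1: diag=10, rhs=-5; c'=1/5, d'=-1/2
back: M1=-1/2
M: M0=0, M1=-1/2, M2=0
seg 0: a=-1, c=M0/2=0, d=(M1−M0)/(6·3)=-1/36, b=Δ0−h0·(2M0+M1)/6=7/12
seg 1: a=0, c=M1/2=-1/4, d=(M2−M1)/(6·2)=1/24, b=Δ1−h1·(2M1+M2)/6=-1/6
t_q=9/2 → seg 1, τ=3/2; S=0+-1/6·τ+-1/4·τ²+1/24·τ³=-43/64

  seg 0: a=-1 b=7/12 c=0 d=-1/36
  seg 1: a=0 b=-1/6 c=-1/4 d=1/24
S(9/2) = -43/64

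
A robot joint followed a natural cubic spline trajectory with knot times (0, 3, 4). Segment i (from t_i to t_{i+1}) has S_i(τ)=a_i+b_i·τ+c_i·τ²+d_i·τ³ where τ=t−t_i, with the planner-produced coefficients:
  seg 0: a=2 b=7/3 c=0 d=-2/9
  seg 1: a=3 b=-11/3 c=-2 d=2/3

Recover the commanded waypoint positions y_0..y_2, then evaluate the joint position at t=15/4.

y_0 = S_0(0) = a_0 = 2
y_1 = S_1(0) = a_1 = 3
y_2 = S_1(1) = -2
t_q=15/4 is in segment 1 (τ=3/4); S_1(τ)=-19/32

y_0=2 y_1=3 y_2=-2
S(15/4) = -19/32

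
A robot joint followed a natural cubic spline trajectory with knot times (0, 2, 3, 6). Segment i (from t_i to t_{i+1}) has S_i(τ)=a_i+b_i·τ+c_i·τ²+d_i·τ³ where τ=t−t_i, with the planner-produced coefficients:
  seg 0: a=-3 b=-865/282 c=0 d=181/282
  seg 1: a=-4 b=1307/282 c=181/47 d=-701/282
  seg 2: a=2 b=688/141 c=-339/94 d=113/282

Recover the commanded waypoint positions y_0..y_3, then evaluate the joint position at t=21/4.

y_0 = S_0(0) = a_0 = -3
y_1 = S_1(0) = a_1 = -4
y_2 = S_2(0) = a_2 = 2
y_3 = S_2(3) = -5
t_q=21/4 is in segment 2 (τ=9/4); S_2(τ)=-4297/6016

y_0=-3 y_1=-4 y_2=2 y_3=-5
S(21/4) = -4297/6016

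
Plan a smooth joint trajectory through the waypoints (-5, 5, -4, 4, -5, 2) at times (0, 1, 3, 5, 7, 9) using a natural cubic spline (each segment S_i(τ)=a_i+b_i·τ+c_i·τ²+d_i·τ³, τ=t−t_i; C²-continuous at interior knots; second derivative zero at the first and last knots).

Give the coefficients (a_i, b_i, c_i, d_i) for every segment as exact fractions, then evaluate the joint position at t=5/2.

  seg 0: a=-5 b=8083/612 c=0 d=-1963/612
  seg 1: a=5 b=1097/306 c=-1963/204 d=3415/1224
  seg 2: a=-4 b=-218/153 c=121/17 d=-337/153
  seg 3: a=4 b=94/153 c=-311/51 d=2167/1224
  seg 4: a=-5 b=-775/306 c=923/204 d=-923/1224
S(5/2) = -6061/3264

Δ: Δ0=10, Δ1=-9/2, Δ2=4, Δ3=-9/2, Δ4=7/2
row 1: diag=6, rhs=-87; c'=1/3, d'=-29/2
row 2: denom=8−2·1/3=22/3; d'=(51−2·-29/2)/(22/3)=120/11
row 3: denom=8−2·3/11=82/11; d'=(-51−2·120/11)/(82/11)=-801/82
row 4: denom=8−2·11/41=306/41; d'=(48−2·-801/82)/(306/41)=923/102
back: M4=923/102
back: M3=-801/82−11/41·923/102=-622/51
back: M2=120/11−3/11·-622/51=242/17
back: M1=-29/2−1/3·242/17=-1963/102
M: M0=0, M1=-1963/102, M2=242/17, M3=-622/51, M4=923/102, M5=0
seg 0: a=-5, c=M0/2=0, d=(M1−M0)/(6·1)=-1963/612, b=Δ0−h0·(2M0+M1)/6=8083/612
seg 1: a=5, c=M1/2=-1963/204, d=(M2−M1)/(6·2)=3415/1224, b=Δ1−h1·(2M1+M2)/6=1097/306
seg 2: a=-4, c=M2/2=121/17, d=(M3−M2)/(6·2)=-337/153, b=Δ2−h2·(2M2+M3)/6=-218/153
seg 3: a=4, c=M3/2=-311/51, d=(M4−M3)/(6·2)=2167/1224, b=Δ3−h3·(2M3+M4)/6=94/153
seg 4: a=-5, c=M4/2=923/204, d=(M5−M4)/(6·2)=-923/1224, b=Δ4−h4·(2M4+M5)/6=-775/306
t_q=5/2 → seg 1, τ=3/2; S=5+1097/306·τ+-1963/204·τ²+3415/1224·τ³=-6061/3264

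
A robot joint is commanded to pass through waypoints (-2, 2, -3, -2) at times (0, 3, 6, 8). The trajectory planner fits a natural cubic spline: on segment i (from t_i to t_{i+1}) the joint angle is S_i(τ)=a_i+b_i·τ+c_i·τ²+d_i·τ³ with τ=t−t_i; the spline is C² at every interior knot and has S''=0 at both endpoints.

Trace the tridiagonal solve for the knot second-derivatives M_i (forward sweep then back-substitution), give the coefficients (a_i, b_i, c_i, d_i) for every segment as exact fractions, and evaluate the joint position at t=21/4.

Δ: Δ0=4/3, Δ1=-5/3, Δ2=1/2
row 1: diag=12, rhs=-18; c'=1/4, d'=-3/2
row 2: denom=10−3·1/4=37/4; d'=(13−3·-3/2)/(37/4)=70/37
back: M2=70/37
back: M1=-3/2−1/4·70/37=-73/37
M: M0=0, M1=-73/37, M2=70/37, M3=0
seg 0: a=-2, c=M0/2=0, d=(M1−M0)/(6·3)=-73/666, b=Δ0−h0·(2M0+M1)/6=515/222
seg 1: a=2, c=M1/2=-73/74, d=(M2−M1)/(6·3)=143/666, b=Δ1−h1·(2M1+M2)/6=-71/111
seg 2: a=-3, c=M2/2=35/37, d=(M3−M2)/(6·2)=-35/222, b=Δ2−h2·(2M2+M3)/6=-169/222
t_q=21/4 → seg 1, τ=9/4; S=2+-71/111·τ+-73/74·τ²+143/666·τ³=-9413/4736

  seg 0: a=-2 b=515/222 c=0 d=-73/666
  seg 1: a=2 b=-71/111 c=-73/74 d=143/666
  seg 2: a=-3 b=-169/222 c=35/37 d=-35/222
S(21/4) = -9413/4736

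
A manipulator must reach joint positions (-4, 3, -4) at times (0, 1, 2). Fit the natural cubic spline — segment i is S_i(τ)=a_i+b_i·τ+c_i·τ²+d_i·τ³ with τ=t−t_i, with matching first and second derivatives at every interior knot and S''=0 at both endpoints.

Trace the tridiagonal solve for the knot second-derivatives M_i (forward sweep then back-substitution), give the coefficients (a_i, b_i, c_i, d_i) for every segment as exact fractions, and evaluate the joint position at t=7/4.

  seg 0: a=-4 b=21/2 c=0 d=-7/2
  seg 1: a=3 b=0 c=-21/2 d=7/2
S(7/4) = -183/128

Δ: Δ0=7, Δ1=-7
row 1: diag=4, rhs=-84; c'=1/4, d'=-21
back: M1=-21
M: M0=0, M1=-21, M2=0
seg 0: a=-4, c=M0/2=0, d=(M1−M0)/(6·1)=-7/2, b=Δ0−h0·(2M0+M1)/6=21/2
seg 1: a=3, c=M1/2=-21/2, d=(M2−M1)/(6·1)=7/2, b=Δ1−h1·(2M1+M2)/6=0
t_q=7/4 → seg 1, τ=3/4; S=3+0·τ+-21/2·τ²+7/2·τ³=-183/128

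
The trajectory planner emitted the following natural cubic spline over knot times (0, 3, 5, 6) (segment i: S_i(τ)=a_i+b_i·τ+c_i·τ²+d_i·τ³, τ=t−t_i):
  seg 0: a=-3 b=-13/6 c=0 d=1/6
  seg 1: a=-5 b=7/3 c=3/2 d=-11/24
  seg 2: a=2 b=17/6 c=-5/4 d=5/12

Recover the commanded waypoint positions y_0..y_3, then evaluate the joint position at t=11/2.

y_0 = S_0(0) = a_0 = -3
y_1 = S_1(0) = a_1 = -5
y_2 = S_2(0) = a_2 = 2
y_3 = S_2(1) = 4
t_q=11/2 is in segment 2 (τ=1/2); S_2(τ)=101/32

y_0=-3 y_1=-5 y_2=2 y_3=4
S(11/2) = 101/32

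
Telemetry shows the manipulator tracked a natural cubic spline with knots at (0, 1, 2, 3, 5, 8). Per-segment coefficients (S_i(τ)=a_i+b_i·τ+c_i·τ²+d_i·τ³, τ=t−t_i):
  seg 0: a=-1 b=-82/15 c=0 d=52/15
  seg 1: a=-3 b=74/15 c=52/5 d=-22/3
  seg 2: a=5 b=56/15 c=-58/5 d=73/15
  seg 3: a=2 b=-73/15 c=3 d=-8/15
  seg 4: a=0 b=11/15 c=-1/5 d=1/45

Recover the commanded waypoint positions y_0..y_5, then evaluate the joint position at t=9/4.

y_0=-1 y_1=-3 y_2=5 y_3=2 y_4=0 y_5=1
S(9/4) = 1691/320

y_0 = S_0(0) = a_0 = -1
y_1 = S_1(0) = a_1 = -3
y_2 = S_2(0) = a_2 = 5
y_3 = S_3(0) = a_3 = 2
y_4 = S_4(0) = a_4 = 0
y_5 = S_4(3) = 1
t_q=9/4 is in segment 2 (τ=1/4); S_2(τ)=1691/320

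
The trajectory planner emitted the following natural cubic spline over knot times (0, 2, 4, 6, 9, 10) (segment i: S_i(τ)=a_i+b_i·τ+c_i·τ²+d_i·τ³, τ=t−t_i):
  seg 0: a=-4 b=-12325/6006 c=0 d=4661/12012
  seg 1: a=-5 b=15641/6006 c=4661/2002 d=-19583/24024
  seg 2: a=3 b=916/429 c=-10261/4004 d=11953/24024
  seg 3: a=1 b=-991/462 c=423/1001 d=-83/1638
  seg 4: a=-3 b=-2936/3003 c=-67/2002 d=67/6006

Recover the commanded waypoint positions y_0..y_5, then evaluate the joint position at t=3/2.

y_0 = S_0(0) = a_0 = -4
y_1 = S_1(0) = a_1 = -5
y_2 = S_2(0) = a_2 = 3
y_3 = S_3(0) = a_3 = 1
y_4 = S_4(0) = a_4 = -3
y_5 = S_4(1) = -4
t_q=3/2 is in segment 0 (τ=3/2); S_0(τ)=-26397/4576

y_0=-4 y_1=-5 y_2=3 y_3=1 y_4=-3 y_5=-4
S(3/2) = -26397/4576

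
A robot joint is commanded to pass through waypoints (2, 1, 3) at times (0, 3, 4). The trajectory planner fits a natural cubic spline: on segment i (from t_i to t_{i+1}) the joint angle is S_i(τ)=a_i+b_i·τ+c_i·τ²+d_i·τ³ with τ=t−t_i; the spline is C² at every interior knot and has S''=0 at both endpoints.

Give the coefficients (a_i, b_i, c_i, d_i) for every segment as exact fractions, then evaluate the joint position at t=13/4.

  seg 0: a=2 b=-29/24 c=0 d=7/72
  seg 1: a=1 b=17/12 c=7/8 d=-7/24
S(13/4) = 719/512

Δ: Δ0=-1/3, Δ1=2
row 1: diag=8, rhs=14; c'=1/8, d'=7/4
back: M1=7/4
M: M0=0, M1=7/4, M2=0
seg 0: a=2, c=M0/2=0, d=(M1−M0)/(6·3)=7/72, b=Δ0−h0·(2M0+M1)/6=-29/24
seg 1: a=1, c=M1/2=7/8, d=(M2−M1)/(6·1)=-7/24, b=Δ1−h1·(2M1+M2)/6=17/12
t_q=13/4 → seg 1, τ=1/4; S=1+17/12·τ+7/8·τ²+-7/24·τ³=719/512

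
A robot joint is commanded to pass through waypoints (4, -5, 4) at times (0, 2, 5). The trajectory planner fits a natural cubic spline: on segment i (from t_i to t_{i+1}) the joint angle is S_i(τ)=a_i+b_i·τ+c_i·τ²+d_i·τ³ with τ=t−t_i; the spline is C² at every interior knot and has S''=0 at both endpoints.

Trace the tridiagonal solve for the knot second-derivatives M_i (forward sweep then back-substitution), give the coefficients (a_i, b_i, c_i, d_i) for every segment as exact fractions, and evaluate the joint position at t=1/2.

Δ: Δ0=-9/2, Δ1=3
row 1: diag=10, rhs=45; c'=3/10, d'=9/2
back: M1=9/2
M: M0=0, M1=9/2, M2=0
seg 0: a=4, c=M0/2=0, d=(M1−M0)/(6·2)=3/8, b=Δ0−h0·(2M0+M1)/6=-6
seg 1: a=-5, c=M1/2=9/4, d=(M2−M1)/(6·3)=-1/4, b=Δ1−h1·(2M1+M2)/6=-3/2
t_q=1/2 → seg 0, τ=1/2; S=4+-6·τ+0·τ²+3/8·τ³=67/64

  seg 0: a=4 b=-6 c=0 d=3/8
  seg 1: a=-5 b=-3/2 c=9/4 d=-1/4
S(1/2) = 67/64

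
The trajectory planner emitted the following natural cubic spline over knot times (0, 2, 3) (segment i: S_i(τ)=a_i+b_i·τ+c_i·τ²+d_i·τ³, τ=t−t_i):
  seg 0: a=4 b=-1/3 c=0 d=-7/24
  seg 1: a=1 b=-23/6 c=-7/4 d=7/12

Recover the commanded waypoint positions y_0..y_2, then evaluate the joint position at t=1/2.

y_0=4 y_1=1 y_2=-4
S(1/2) = 243/64

y_0 = S_0(0) = a_0 = 4
y_1 = S_1(0) = a_1 = 1
y_2 = S_1(1) = -4
t_q=1/2 is in segment 0 (τ=1/2); S_0(τ)=243/64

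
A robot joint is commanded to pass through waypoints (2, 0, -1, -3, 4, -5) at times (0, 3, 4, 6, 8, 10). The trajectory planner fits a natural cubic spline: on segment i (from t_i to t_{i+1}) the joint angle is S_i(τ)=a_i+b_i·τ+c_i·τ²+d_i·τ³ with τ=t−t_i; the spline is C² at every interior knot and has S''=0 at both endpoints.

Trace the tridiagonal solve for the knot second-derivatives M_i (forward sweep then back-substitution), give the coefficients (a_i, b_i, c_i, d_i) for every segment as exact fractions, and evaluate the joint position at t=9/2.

Δ: Δ0=-2/3, Δ1=-1, Δ2=-1, Δ3=7/2, Δ4=-9/2
row 1: diag=8, rhs=-2; c'=1/8, d'=-1/4
row 2: denom=6−1·1/8=47/8; d'=(0−1·-1/4)/(47/8)=2/47
row 3: denom=8−2·16/47=344/47; d'=(27−2·2/47)/(344/47)=1265/344
row 4: denom=8−2·47/172=641/86; d'=(-48−2·1265/344)/(641/86)=-9521/1282
back: M4=-9521/1282
back: M3=1265/344−47/172·-9521/1282=3658/641
back: M2=2/47−16/47·3658/641=-1218/641
back: M1=-1/4−1/8·-1218/641=-8/641
M: M0=0, M1=-8/641, M2=-1218/641, M3=3658/641, M4=-9521/1282, M5=0
seg 0: a=2, c=M0/2=0, d=(M1−M0)/(6·3)=-4/5769, b=Δ0−h0·(2M0+M1)/6=-1270/1923
seg 1: a=0, c=M1/2=-4/641, d=(M2−M1)/(6·1)=-605/1923, b=Δ1−h1·(2M1+M2)/6=-1306/1923
seg 2: a=-1, c=M2/2=-609/641, d=(M3−M2)/(6·2)=1219/1923, b=Δ2−h2·(2M2+M3)/6=-3145/1923
seg 3: a=-3, c=M3/2=1829/641, d=(M4−M3)/(6·2)=-16837/15384, b=Δ3−h3·(2M3+M4)/6=4175/1923
seg 4: a=4, c=M4/2=-9521/2564, d=(M5−M4)/(6·2)=9521/15384, b=Δ4−h4·(2M4+M5)/6=1735/3846
t_q=9/2 → seg 2, τ=1/2; S=-1+-3145/1923·τ+-609/641·τ²+1219/1923·τ³=-10133/5128

  seg 0: a=2 b=-1270/1923 c=0 d=-4/5769
  seg 1: a=0 b=-1306/1923 c=-4/641 d=-605/1923
  seg 2: a=-1 b=-3145/1923 c=-609/641 d=1219/1923
  seg 3: a=-3 b=4175/1923 c=1829/641 d=-16837/15384
  seg 4: a=4 b=1735/3846 c=-9521/2564 d=9521/15384
S(9/2) = -10133/5128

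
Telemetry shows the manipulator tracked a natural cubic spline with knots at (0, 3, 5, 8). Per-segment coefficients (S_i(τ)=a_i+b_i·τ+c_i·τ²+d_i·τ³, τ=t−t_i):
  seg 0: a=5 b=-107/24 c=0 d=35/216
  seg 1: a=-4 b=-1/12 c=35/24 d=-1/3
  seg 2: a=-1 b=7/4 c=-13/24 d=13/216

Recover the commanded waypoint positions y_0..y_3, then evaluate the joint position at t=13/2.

y_0=5 y_1=-4 y_2=-1 y_3=1
S(13/2) = 39/64

y_0 = S_0(0) = a_0 = 5
y_1 = S_1(0) = a_1 = -4
y_2 = S_2(0) = a_2 = -1
y_3 = S_2(3) = 1
t_q=13/2 is in segment 2 (τ=3/2); S_2(τ)=39/64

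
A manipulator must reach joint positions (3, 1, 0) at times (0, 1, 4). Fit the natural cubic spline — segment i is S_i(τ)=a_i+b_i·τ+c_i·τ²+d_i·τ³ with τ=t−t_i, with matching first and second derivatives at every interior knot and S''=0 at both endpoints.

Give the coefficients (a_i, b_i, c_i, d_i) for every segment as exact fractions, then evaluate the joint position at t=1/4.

Δ: Δ0=-2, Δ1=-1/3
row 1: diag=8, rhs=10; c'=3/8, d'=5/4
back: M1=5/4
M: M0=0, M1=5/4, M2=0
seg 0: a=3, c=M0/2=0, d=(M1−M0)/(6·1)=5/24, b=Δ0−h0·(2M0+M1)/6=-53/24
seg 1: a=1, c=M1/2=5/8, d=(M2−M1)/(6·3)=-5/72, b=Δ1−h1·(2M1+M2)/6=-19/12
t_q=1/4 → seg 0, τ=1/4; S=3+-53/24·τ+0·τ²+5/24·τ³=1255/512

  seg 0: a=3 b=-53/24 c=0 d=5/24
  seg 1: a=1 b=-19/12 c=5/8 d=-5/72
S(1/4) = 1255/512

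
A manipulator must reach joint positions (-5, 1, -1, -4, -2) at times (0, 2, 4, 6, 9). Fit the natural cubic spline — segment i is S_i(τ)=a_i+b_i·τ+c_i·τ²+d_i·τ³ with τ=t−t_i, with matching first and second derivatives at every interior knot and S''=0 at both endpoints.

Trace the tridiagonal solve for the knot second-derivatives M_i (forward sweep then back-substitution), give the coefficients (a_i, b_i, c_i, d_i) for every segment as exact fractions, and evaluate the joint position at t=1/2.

  seg 0: a=-5 b=853/213 c=0 d=-107/426
  seg 1: a=1 b=211/213 c=-107/71 d=109/426
  seg 2: a=-1 b=-419/213 c=2/71 d=175/1704
  seg 3: a=-4 b=-265/426 c=183/284 d=-61/852
S(1/2) = -3441/1136

Δ: Δ0=3, Δ1=-1, Δ2=-3/2, Δ3=2/3
row 1: diag=8, rhs=-24; c'=1/4, d'=-3
row 2: denom=8−2·1/4=15/2; d'=(-3−2·-3)/(15/2)=2/5
row 3: denom=10−2·4/15=142/15; d'=(13−2·2/5)/(142/15)=183/142
back: M3=183/142
back: M2=2/5−4/15·183/142=4/71
back: M1=-3−1/4·4/71=-214/71
M: M0=0, M1=-214/71, M2=4/71, M3=183/142, M4=0
seg 0: a=-5, c=M0/2=0, d=(M1−M0)/(6·2)=-107/426, b=Δ0−h0·(2M0+M1)/6=853/213
seg 1: a=1, c=M1/2=-107/71, d=(M2−M1)/(6·2)=109/426, b=Δ1−h1·(2M1+M2)/6=211/213
seg 2: a=-1, c=M2/2=2/71, d=(M3−M2)/(6·2)=175/1704, b=Δ2−h2·(2M2+M3)/6=-419/213
seg 3: a=-4, c=M3/2=183/284, d=(M4−M3)/(6·3)=-61/852, b=Δ3−h3·(2M3+M4)/6=-265/426
t_q=1/2 → seg 0, τ=1/2; S=-5+853/213·τ+0·τ²+-107/426·τ³=-3441/1136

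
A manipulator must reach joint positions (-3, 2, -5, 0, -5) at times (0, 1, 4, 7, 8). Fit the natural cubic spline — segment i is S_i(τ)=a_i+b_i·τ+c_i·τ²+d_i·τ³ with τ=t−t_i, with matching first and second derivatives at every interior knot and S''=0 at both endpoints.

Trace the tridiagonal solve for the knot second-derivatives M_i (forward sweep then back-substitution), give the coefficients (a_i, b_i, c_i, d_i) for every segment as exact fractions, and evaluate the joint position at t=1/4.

Δ: Δ0=5, Δ1=-7/3, Δ2=5/3, Δ3=-5
row 1: diag=8, rhs=-44; c'=3/8, d'=-11/2
row 2: denom=12−3·3/8=87/8; d'=(24−3·-11/2)/(87/8)=108/29
row 3: denom=8−3·8/29=208/29; d'=(-40−3·108/29)/(208/29)=-371/52
back: M3=-371/52
back: M2=108/29−8/29·-371/52=74/13
back: M1=-11/2−3/8·74/13=-397/52
M: M0=0, M1=-397/52, M2=74/13, M3=-371/52, M4=0
seg 0: a=-3, c=M0/2=0, d=(M1−M0)/(6·1)=-397/312, b=Δ0−h0·(2M0+M1)/6=1957/312
seg 1: a=2, c=M1/2=-397/104, d=(M2−M1)/(6·3)=77/104, b=Δ1−h1·(2M1+M2)/6=383/156
seg 2: a=-5, c=M2/2=37/13, d=(M3−M2)/(6·3)=-667/936, b=Δ2−h2·(2M2+M3)/6=-11/24
seg 3: a=0, c=M3/2=-371/104, d=(M4−M3)/(6·1)=371/312, b=Δ3−h3·(2M3+M4)/6=-409/156
t_q=1/4 → seg 0, τ=1/4; S=-3+1957/312·τ+0·τ²+-397/312·τ³=-9663/6656

  seg 0: a=-3 b=1957/312 c=0 d=-397/312
  seg 1: a=2 b=383/156 c=-397/104 d=77/104
  seg 2: a=-5 b=-11/24 c=37/13 d=-667/936
  seg 3: a=0 b=-409/156 c=-371/104 d=371/312
S(1/4) = -9663/6656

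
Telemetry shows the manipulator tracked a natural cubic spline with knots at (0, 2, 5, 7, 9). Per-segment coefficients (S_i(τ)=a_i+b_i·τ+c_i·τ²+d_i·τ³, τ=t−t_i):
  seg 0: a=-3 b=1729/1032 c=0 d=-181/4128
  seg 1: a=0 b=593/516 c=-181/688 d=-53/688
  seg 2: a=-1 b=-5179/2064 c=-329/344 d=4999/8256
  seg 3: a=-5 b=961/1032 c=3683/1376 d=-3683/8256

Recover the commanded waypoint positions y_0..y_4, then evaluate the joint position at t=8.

y_0 = S_0(0) = a_0 = -3
y_1 = S_1(0) = a_1 = 0
y_2 = S_2(0) = a_2 = -1
y_3 = S_3(0) = a_3 = -5
y_4 = S_3(2) = 4
t_q=8 is in segment 3 (τ=1); S_3(τ)=-5059/2752

y_0=-3 y_1=0 y_2=-1 y_3=-5 y_4=4
S(8) = -5059/2752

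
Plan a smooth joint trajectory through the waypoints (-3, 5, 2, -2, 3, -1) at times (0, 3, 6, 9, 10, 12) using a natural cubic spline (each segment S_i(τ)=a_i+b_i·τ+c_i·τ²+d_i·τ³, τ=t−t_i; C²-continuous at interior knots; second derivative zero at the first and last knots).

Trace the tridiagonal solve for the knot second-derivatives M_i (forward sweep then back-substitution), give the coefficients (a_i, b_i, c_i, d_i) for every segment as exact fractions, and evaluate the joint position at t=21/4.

Δ: Δ0=8/3, Δ1=-1, Δ2=-4/3, Δ3=5, Δ4=-2
row 1: diag=12, rhs=-22; c'=1/4, d'=-11/6
row 2: denom=12−3·1/4=45/4; d'=(-2−3·-11/6)/(45/4)=14/45
row 3: denom=8−3·4/15=36/5; d'=(38−3·14/45)/(36/5)=139/27
row 4: denom=6−1·5/36=211/36; d'=(-42−1·139/27)/(211/36)=-5092/633
back: M4=-5092/633
back: M3=139/27−5/36·-5092/633=1322/211
back: M2=14/45−4/15·1322/211=-2582/1899
back: M1=-11/6−1/4·-2582/1899=-2836/1899
M: M0=0, M1=-2836/1899, M2=-2582/1899, M3=1322/211, M4=-5092/633, M5=0
seg 0: a=-3, c=M0/2=0, d=(M1−M0)/(6·3)=-1418/17091, b=Δ0−h0·(2M0+M1)/6=6482/1899
seg 1: a=5, c=M1/2=-1418/1899, d=(M2−M1)/(6·3)=127/17091, b=Δ1−h1·(2M1+M2)/6=2228/1899
seg 2: a=2, c=M2/2=-1291/1899, d=(M3−M2)/(6·3)=7240/17091, b=Δ2−h2·(2M2+M3)/6=-5899/1899
seg 3: a=-2, c=M3/2=661/211, d=(M4−M3)/(6·1)=-4529/1899, b=Δ3−h3·(2M3+M4)/6=8075/1899
seg 4: a=3, c=M4/2=-2546/633, d=(M5−M4)/(6·2)=1273/1899, b=Δ4−h4·(2M4+M5)/6=6386/1899
t_q=21/4 → seg 1, τ=9/4; S=5+2228/1899·τ+-1418/1899·τ²+127/17091·τ³=53263/13504

  seg 0: a=-3 b=6482/1899 c=0 d=-1418/17091
  seg 1: a=5 b=2228/1899 c=-1418/1899 d=127/17091
  seg 2: a=2 b=-5899/1899 c=-1291/1899 d=7240/17091
  seg 3: a=-2 b=8075/1899 c=661/211 d=-4529/1899
  seg 4: a=3 b=6386/1899 c=-2546/633 d=1273/1899
S(21/4) = 53263/13504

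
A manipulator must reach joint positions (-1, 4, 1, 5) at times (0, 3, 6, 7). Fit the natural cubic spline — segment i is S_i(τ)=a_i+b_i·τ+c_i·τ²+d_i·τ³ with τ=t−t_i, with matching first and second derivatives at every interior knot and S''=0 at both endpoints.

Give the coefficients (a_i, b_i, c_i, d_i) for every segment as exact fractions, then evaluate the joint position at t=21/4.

  seg 0: a=-1 b=254/87 c=0 d=-109/783
  seg 1: a=4 b=-73/87 c=-109/87 d=313/783
  seg 2: a=1 b=212/87 c=68/29 d=-68/87
S(21/4) = 599/1856

Δ: Δ0=5/3, Δ1=-1, Δ2=4
row 1: diag=12, rhs=-16; c'=1/4, d'=-4/3
row 2: denom=8−3·1/4=29/4; d'=(30−3·-4/3)/(29/4)=136/29
back: M2=136/29
back: M1=-4/3−1/4·136/29=-218/87
M: M0=0, M1=-218/87, M2=136/29, M3=0
seg 0: a=-1, c=M0/2=0, d=(M1−M0)/(6·3)=-109/783, b=Δ0−h0·(2M0+M1)/6=254/87
seg 1: a=4, c=M1/2=-109/87, d=(M2−M1)/(6·3)=313/783, b=Δ1−h1·(2M1+M2)/6=-73/87
seg 2: a=1, c=M2/2=68/29, d=(M3−M2)/(6·1)=-68/87, b=Δ2−h2·(2M2+M3)/6=212/87
t_q=21/4 → seg 1, τ=9/4; S=4+-73/87·τ+-109/87·τ²+313/783·τ³=599/1856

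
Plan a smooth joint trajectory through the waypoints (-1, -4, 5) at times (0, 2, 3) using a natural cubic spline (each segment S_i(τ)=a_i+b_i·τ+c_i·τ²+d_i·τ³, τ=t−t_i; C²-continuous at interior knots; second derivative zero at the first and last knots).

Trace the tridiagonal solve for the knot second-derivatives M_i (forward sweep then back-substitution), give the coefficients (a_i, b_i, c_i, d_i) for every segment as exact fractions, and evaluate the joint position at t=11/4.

  seg 0: a=-1 b=-5 c=0 d=7/8
  seg 1: a=-4 b=11/2 c=21/4 d=-7/4
S(11/4) = 599/256

Δ: Δ0=-3/2, Δ1=9
row 1: diag=6, rhs=63; c'=1/6, d'=21/2
back: M1=21/2
M: M0=0, M1=21/2, M2=0
seg 0: a=-1, c=M0/2=0, d=(M1−M0)/(6·2)=7/8, b=Δ0−h0·(2M0+M1)/6=-5
seg 1: a=-4, c=M1/2=21/4, d=(M2−M1)/(6·1)=-7/4, b=Δ1−h1·(2M1+M2)/6=11/2
t_q=11/4 → seg 1, τ=3/4; S=-4+11/2·τ+21/4·τ²+-7/4·τ³=599/256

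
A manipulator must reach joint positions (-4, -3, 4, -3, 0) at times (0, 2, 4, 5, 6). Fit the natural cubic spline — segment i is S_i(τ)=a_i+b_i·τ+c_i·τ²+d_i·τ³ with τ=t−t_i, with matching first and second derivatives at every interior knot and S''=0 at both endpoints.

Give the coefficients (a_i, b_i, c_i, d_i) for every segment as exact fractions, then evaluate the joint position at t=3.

Δ: Δ0=1/2, Δ1=7/2, Δ2=-7, Δ3=3
row 1: diag=8, rhs=18; c'=1/4, d'=9/4
row 2: denom=6−2·1/4=11/2; d'=(-63−2·9/4)/(11/2)=-135/11
row 3: denom=4−1·2/11=42/11; d'=(60−1·-135/11)/(42/11)=265/14
back: M3=265/14
back: M2=-135/11−2/11·265/14=-110/7
back: M1=9/4−1/4·-110/7=173/28
M: M0=0, M1=173/28, M2=-110/7, M3=265/14, M4=0
seg 0: a=-4, c=M0/2=0, d=(M1−M0)/(6·2)=173/336, b=Δ0−h0·(2M0+M1)/6=-131/84
seg 1: a=-3, c=M1/2=173/56, d=(M2−M1)/(6·2)=-613/336, b=Δ1−h1·(2M1+M2)/6=97/21
seg 2: a=4, c=M2/2=-55/7, d=(M3−M2)/(6·1)=485/84, b=Δ2−h2·(2M2+M3)/6=-59/12
seg 3: a=-3, c=M3/2=265/28, d=(M4−M3)/(6·1)=-265/84, b=Δ3−h3·(2M3+M4)/6=-139/42
t_q=3 → seg 1, τ=1; S=-3+97/21·τ+173/56·τ²+-613/336·τ³=323/112

  seg 0: a=-4 b=-131/84 c=0 d=173/336
  seg 1: a=-3 b=97/21 c=173/56 d=-613/336
  seg 2: a=4 b=-59/12 c=-55/7 d=485/84
  seg 3: a=-3 b=-139/42 c=265/28 d=-265/84
S(3) = 323/112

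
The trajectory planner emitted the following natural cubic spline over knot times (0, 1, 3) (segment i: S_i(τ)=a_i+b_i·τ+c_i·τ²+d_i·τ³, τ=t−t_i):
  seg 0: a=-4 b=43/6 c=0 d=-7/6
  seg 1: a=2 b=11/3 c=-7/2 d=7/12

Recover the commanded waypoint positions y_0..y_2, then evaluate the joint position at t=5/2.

y_0 = S_0(0) = a_0 = -4
y_1 = S_1(0) = a_1 = 2
y_2 = S_1(2) = 0
t_q=5/2 is in segment 1 (τ=3/2); S_1(τ)=51/32

y_0=-4 y_1=2 y_2=0
S(5/2) = 51/32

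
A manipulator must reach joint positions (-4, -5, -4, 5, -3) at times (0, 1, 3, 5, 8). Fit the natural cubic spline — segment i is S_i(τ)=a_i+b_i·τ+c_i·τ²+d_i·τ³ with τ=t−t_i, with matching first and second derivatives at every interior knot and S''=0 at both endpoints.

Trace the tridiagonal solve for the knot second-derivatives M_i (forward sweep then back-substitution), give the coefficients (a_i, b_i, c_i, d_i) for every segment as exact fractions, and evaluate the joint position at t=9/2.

  seg 0: a=-4 b=-79/78 c=0 d=1/78
  seg 1: a=-5 b=-38/39 c=1/26 d=109/312
  seg 2: a=-4 b=263/78 c=111/52 d=-245/312
  seg 3: a=5 b=97/39 c=-67/26 d=67/234
S(9/2) = 2671/832

Δ: Δ0=-1, Δ1=1/2, Δ2=9/2, Δ3=-8/3
row 1: diag=6, rhs=9; c'=1/3, d'=3/2
row 2: denom=8−2·1/3=22/3; d'=(24−2·3/2)/(22/3)=63/22
row 3: denom=10−2·3/11=104/11; d'=(-43−2·63/22)/(104/11)=-67/13
back: M3=-67/13
back: M2=63/22−3/11·-67/13=111/26
back: M1=3/2−1/3·111/26=1/13
M: M0=0, M1=1/13, M2=111/26, M3=-67/13, M4=0
seg 0: a=-4, c=M0/2=0, d=(M1−M0)/(6·1)=1/78, b=Δ0−h0·(2M0+M1)/6=-79/78
seg 1: a=-5, c=M1/2=1/26, d=(M2−M1)/(6·2)=109/312, b=Δ1−h1·(2M1+M2)/6=-38/39
seg 2: a=-4, c=M2/2=111/52, d=(M3−M2)/(6·2)=-245/312, b=Δ2−h2·(2M2+M3)/6=263/78
seg 3: a=5, c=M3/2=-67/26, d=(M4−M3)/(6·3)=67/234, b=Δ3−h3·(2M3+M4)/6=97/39
t_q=9/2 → seg 2, τ=3/2; S=-4+263/78·τ+111/52·τ²+-245/312·τ³=2671/832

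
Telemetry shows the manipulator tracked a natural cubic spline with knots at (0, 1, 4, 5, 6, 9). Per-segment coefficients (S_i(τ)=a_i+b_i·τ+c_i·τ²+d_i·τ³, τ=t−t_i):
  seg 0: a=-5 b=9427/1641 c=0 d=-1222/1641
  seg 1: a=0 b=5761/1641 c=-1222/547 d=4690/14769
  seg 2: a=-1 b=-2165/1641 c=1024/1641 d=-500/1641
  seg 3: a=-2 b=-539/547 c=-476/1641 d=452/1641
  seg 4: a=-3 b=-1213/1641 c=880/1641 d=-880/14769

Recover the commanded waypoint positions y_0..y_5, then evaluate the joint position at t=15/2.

y_0=-5 y_1=0 y_2=-1 y_3=-2 y_4=-3 y_5=-2
S(15/2) = -3395/1094

y_0 = S_0(0) = a_0 = -5
y_1 = S_1(0) = a_1 = 0
y_2 = S_2(0) = a_2 = -1
y_3 = S_3(0) = a_3 = -2
y_4 = S_4(0) = a_4 = -3
y_5 = S_4(3) = -2
t_q=15/2 is in segment 4 (τ=3/2); S_4(τ)=-3395/1094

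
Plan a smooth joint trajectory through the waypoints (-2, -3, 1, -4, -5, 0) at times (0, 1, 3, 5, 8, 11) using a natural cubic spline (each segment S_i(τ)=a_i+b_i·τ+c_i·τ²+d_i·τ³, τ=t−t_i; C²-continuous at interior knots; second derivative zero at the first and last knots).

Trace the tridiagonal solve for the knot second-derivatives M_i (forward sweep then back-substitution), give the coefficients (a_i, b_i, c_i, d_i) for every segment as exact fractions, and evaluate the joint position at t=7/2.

  seg 0: a=-2 b=-8195/4596 c=0 d=3599/4596
  seg 1: a=-3 b=1301/2298 c=3599/1532 d=-3751/4596
  seg 2: a=1 b=389/2298 c=-3903/1532 d=5575/9192
  seg 3: a=-4 b=-3152/1149 c=418/383 d=-331/3447
  seg 4: a=-5 b=1393/1149 c=87/383 d=-29/1149
S(7/2) = 12833/24512

Δ: Δ0=-1, Δ1=2, Δ2=-5/2, Δ3=-1/3, Δ4=5/3
row 1: diag=6, rhs=18; c'=1/3, d'=3
row 2: denom=8−2·1/3=22/3; d'=(-27−2·3)/(22/3)=-9/2
row 3: denom=10−2·3/11=104/11; d'=(13−2·-9/2)/(104/11)=121/52
row 4: denom=12−3·33/104=1149/104; d'=(12−3·121/52)/(1149/104)=174/383
back: M4=174/383
back: M3=121/52−33/104·174/383=836/383
back: M2=-9/2−3/11·836/383=-3903/766
back: M1=3−1/3·-3903/766=3599/766
M: M0=0, M1=3599/766, M2=-3903/766, M3=836/383, M4=174/383, M5=0
seg 0: a=-2, c=M0/2=0, d=(M1−M0)/(6·1)=3599/4596, b=Δ0−h0·(2M0+M1)/6=-8195/4596
seg 1: a=-3, c=M1/2=3599/1532, d=(M2−M1)/(6·2)=-3751/4596, b=Δ1−h1·(2M1+M2)/6=1301/2298
seg 2: a=1, c=M2/2=-3903/1532, d=(M3−M2)/(6·2)=5575/9192, b=Δ2−h2·(2M2+M3)/6=389/2298
seg 3: a=-4, c=M3/2=418/383, d=(M4−M3)/(6·3)=-331/3447, b=Δ3−h3·(2M3+M4)/6=-3152/1149
seg 4: a=-5, c=M4/2=87/383, d=(M5−M4)/(6·3)=-29/1149, b=Δ4−h4·(2M4+M5)/6=1393/1149
t_q=7/2 → seg 2, τ=1/2; S=1+389/2298·τ+-3903/1532·τ²+5575/9192·τ³=12833/24512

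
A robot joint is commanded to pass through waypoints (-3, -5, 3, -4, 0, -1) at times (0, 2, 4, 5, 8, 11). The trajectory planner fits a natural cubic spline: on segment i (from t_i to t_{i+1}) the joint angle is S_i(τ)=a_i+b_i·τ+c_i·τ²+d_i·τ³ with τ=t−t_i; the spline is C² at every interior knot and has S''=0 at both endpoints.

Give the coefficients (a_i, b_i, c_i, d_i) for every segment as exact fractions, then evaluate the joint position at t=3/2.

  seg 0: a=-3 b=-1090/311 c=0 d=779/1244
  seg 1: a=-5 b=1247/311 c=2337/622 d=-585/311
  seg 2: a=3 b=-1099/311 c=-4683/622 d=2527/622
  seg 3: a=-4 b=-3983/622 c=1449/311 d=-11645/16794
  seg 4: a=0 b=880/311 c=-2951/1866 d=2951/16794
S(3/2) = -61143/9952

Δ: Δ0=-1, Δ1=4, Δ2=-7, Δ3=4/3, Δ4=-1/3
row 1: diag=8, rhs=30; c'=1/4, d'=15/4
row 2: denom=6−2·1/4=11/2; d'=(-66−2·15/4)/(11/2)=-147/11
row 3: denom=8−1·2/11=86/11; d'=(50−1·-147/11)/(86/11)=697/86
row 4: denom=12−3·33/86=933/86; d'=(-10−3·697/86)/(933/86)=-2951/933
back: M4=-2951/933
back: M3=697/86−33/86·-2951/933=2898/311
back: M2=-147/11−2/11·2898/311=-4683/311
back: M1=15/4−1/4·-4683/311=2337/311
M: M0=0, M1=2337/311, M2=-4683/311, M3=2898/311, M4=-2951/933, M5=0
seg 0: a=-3, c=M0/2=0, d=(M1−M0)/(6·2)=779/1244, b=Δ0−h0·(2M0+M1)/6=-1090/311
seg 1: a=-5, c=M1/2=2337/622, d=(M2−M1)/(6·2)=-585/311, b=Δ1−h1·(2M1+M2)/6=1247/311
seg 2: a=3, c=M2/2=-4683/622, d=(M3−M2)/(6·1)=2527/622, b=Δ2−h2·(2M2+M3)/6=-1099/311
seg 3: a=-4, c=M3/2=1449/311, d=(M4−M3)/(6·3)=-11645/16794, b=Δ3−h3·(2M3+M4)/6=-3983/622
seg 4: a=0, c=M4/2=-2951/1866, d=(M5−M4)/(6·3)=2951/16794, b=Δ4−h4·(2M4+M5)/6=880/311
t_q=3/2 → seg 0, τ=3/2; S=-3+-1090/311·τ+0·τ²+779/1244·τ³=-61143/9952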